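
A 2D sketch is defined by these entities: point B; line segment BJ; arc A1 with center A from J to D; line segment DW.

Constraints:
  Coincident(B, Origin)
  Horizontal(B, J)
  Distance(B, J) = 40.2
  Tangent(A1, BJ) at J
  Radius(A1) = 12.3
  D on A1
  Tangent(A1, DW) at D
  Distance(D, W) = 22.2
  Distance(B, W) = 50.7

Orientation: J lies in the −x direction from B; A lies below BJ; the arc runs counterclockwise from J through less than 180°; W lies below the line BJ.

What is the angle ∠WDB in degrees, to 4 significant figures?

70.81°

Checks: |BJ| = 40.20 ✓; |AD| = 12.30 ✓; ∠(AD, DW) = 90.00° ✓; |DW| = 22.20 ✓; |BW| = 50.70 ✓.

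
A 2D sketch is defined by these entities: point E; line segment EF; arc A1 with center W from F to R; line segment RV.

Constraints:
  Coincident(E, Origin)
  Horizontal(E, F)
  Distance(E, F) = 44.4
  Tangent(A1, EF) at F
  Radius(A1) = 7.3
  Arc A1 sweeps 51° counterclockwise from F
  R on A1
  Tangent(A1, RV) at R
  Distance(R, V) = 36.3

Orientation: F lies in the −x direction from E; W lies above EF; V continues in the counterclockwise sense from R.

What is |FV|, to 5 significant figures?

42.060

E is at the origin; E and F share the same y with |EF| = 44.4 and F on the −x side, so F = (-44.400, 0.0000). Tangency of A1 to EF means the radius WF is perpendicular to EF, so W = F + (0, 7.3) = (-44.400, 7.3000). On A1, F sits at bearing -90° from W; a 51° counterclockwise sweep puts R at bearing -39°, so R = W + 7.3·(cos -39°, sin -39°) = (-38.727, 2.7060). Since A1 is tangent to RV there, WR ⟂ RV, so RV runs along (−sin -39°, cos -39°); with |RV| = 36.3, V = (-15.883, 30.916). Then |FV| = |V − F| = 42.060.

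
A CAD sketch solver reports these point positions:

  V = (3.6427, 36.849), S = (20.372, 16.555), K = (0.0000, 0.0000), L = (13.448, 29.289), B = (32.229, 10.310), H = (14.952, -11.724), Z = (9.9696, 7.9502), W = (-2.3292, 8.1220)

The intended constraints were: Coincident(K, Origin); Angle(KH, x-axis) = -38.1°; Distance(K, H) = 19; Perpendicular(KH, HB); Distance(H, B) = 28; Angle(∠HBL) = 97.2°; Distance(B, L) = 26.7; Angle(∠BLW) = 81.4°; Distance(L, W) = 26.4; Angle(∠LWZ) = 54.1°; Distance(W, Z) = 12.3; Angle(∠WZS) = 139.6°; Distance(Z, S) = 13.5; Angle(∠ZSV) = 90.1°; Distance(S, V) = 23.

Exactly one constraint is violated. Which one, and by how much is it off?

Distance(S, V) = 23 — off by 3.30.

K = (0.00, 0.00) ✓; KH at -38.10° ✓; |KH| = 19.00 ✓; ∠(KH, HB) = 90.00° ✓; |HB| = 28.00 ✓; ∠HBL = 97.20° ✓; |BL| = 26.70 ✓; ∠BLW = 81.40° ✓; |LW| = 26.40 ✓; ∠LWZ = 54.10° ✓; |WZ| = 12.30 ✓; ∠WZS = 139.6° ✓; |ZS| = 13.50 ✓; ∠ZSV = 90.10° ✓; |SV| = 26.30 ✗.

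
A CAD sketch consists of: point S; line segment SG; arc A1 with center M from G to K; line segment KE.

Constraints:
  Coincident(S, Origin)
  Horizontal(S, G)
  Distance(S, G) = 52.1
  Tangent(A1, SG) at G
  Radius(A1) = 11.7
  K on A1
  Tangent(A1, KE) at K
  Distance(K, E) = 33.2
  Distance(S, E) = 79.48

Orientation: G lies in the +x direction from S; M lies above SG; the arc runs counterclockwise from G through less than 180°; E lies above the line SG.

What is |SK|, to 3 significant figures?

64.7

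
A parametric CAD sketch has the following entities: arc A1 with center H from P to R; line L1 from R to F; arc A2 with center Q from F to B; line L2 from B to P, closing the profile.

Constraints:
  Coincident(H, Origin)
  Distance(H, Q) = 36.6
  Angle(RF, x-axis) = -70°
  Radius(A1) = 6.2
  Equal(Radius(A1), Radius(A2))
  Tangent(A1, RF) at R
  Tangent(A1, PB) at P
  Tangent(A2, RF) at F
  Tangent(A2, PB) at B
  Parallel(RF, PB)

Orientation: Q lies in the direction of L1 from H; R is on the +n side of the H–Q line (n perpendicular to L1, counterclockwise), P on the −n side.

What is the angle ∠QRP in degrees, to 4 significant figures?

80.39°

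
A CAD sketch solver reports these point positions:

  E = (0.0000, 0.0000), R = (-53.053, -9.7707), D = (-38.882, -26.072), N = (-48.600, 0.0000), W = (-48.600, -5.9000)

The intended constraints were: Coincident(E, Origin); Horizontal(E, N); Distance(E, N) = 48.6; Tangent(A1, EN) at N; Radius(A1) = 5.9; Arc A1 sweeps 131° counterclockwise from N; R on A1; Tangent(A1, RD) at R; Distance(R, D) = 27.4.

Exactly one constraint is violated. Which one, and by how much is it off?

Distance(R, D) = 27.4 — off by 5.80.

E = (0.00, 0.00) ✓; E.y = 0.00, N.y = 0.00 ✓; |EN| = 48.60 ✓; ∠(WN, NE) = 90.00° ✓; |WN| = 5.900 ✓; bearing(W→R) − bearing(W→N) = 131.0° ✓; |WR| = 5.900 ✓; ∠(WR, RD) = 90.00° ✓; |RD| = 21.60 ✗.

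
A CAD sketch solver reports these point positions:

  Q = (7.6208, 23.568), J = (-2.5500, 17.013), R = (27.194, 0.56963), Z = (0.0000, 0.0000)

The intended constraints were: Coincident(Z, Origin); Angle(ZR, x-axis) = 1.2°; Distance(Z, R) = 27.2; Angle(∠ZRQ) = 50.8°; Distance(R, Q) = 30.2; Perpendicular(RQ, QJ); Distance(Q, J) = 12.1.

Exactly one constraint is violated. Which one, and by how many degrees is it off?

Perpendicular(RQ, QJ) — off by 7.60°.

Z = (0.00, 0.00) ✓; ZR at 1.200° ✓; |ZR| = 27.20 ✓; ∠ZRQ = 50.80° ✓; |RQ| = 30.20 ✓; ∠(RQ, QJ) = 82.40° ✗; |QJ| = 12.10 ✓.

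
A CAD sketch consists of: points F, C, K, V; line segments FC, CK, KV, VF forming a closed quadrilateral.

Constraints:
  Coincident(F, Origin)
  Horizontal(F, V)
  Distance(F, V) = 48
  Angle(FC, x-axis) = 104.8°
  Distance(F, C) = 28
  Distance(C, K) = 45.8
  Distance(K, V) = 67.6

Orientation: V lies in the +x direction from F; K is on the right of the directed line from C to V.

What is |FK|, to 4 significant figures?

24.66

F is at the origin; F and V share the same y with |FV| = 48.0 and V in +x, so V = (48.0, 0). FC runs at 104.8° with |FC| = 28.0, so C = (-7.152, 27.07). K is determined by |CK| = 45.8 and |KV| = 67.6 together: it lies at the intersection of circle(C, 45.8) and circle(V, 67.6). With |CV| = 61.44, the foot of the radical line on CV is 10.60 from C and the perpendicular offset is √(45.8² − 10.60²) = 44.56. Taking the right-of-CV solution: K = (-17.27, -17.60).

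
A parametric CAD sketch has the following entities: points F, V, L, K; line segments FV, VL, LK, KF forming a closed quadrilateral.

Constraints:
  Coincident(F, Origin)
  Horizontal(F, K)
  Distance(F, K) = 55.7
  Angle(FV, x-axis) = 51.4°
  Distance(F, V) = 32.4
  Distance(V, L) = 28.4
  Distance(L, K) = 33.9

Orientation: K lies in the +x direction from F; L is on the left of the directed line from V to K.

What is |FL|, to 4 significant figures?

57.85

Checks: |VL| = 28.40 ✓; |LK| = 33.90 ✓.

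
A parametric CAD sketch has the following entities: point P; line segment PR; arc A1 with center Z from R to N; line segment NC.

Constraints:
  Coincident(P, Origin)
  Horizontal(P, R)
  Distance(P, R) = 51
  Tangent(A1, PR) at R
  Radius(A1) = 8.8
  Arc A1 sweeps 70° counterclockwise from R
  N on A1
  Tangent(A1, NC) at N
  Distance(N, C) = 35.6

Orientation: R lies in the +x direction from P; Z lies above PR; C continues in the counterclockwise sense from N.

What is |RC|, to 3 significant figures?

44.2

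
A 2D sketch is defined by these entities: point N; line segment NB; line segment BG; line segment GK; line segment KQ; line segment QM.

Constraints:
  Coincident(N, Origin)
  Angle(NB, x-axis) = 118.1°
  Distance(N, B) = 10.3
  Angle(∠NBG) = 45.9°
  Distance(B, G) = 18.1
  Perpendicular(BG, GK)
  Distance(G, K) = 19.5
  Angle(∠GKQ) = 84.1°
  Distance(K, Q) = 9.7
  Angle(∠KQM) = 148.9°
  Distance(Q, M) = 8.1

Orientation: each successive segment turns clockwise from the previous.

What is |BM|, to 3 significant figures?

13.8

∠GKQ = 84.1° gives KQ at 158° from the x-axis; with |KQ| = 9.7, Q = (-1.83, -11.0). ∠KQM = 148.9° gives QM at 127° from the x-axis; with |QM| = 8.1, M = (-6.70, -4.56). Then |BM| = |M − B| = 13.8.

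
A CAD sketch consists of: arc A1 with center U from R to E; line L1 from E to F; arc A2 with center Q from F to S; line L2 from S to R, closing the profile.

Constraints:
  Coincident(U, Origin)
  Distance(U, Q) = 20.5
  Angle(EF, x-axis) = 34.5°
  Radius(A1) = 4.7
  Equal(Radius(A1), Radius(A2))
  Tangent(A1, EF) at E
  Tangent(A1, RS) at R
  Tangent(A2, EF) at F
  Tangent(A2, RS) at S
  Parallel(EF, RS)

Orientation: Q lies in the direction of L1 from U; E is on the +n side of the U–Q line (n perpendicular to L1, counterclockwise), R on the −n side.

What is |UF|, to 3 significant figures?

21.0

The slot axis is L1's direction at 34.5°, so u = (cos 34.5°, sin 34.5°) = (0.824, 0.566) and n = (−sin 34.5°, cos 34.5°) = (-0.566, 0.824). U is at the origin and Q lies 20.5 along u from U, so Q = 20.5·u = (16.9, 11.6). Tangency of A1 to both parallel lines with radius 4.7 puts E and R at U ± 4.7·n: E = (-2.66, 3.87), R = (2.66, -3.87). Equal radii place F and S the same way about Q: F = Q + 4.7·n = (14.2, 15.5), S = Q − 4.7·n = (19.6, 7.74). Then |UF| = |F − U| = 21.0.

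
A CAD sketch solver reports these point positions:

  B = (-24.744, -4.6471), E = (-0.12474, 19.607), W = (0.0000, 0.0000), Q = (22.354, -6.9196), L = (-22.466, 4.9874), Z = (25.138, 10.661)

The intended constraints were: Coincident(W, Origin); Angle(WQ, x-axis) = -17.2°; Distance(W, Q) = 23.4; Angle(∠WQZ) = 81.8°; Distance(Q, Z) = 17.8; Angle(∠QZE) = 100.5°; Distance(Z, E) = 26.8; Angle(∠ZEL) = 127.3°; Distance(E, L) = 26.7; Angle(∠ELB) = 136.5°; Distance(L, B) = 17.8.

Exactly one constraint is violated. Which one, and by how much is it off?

Distance(L, B) = 17.8 — off by 7.90.

W = (0.00, 0.00) ✓; WQ at -17.20° ✓; |WQ| = 23.40 ✓; ∠WQZ = 81.80° ✓; |QZ| = 17.80 ✓; ∠QZE = 100.5° ✓; |ZE| = 26.80 ✓; ∠ZEL = 127.3° ✓; |EL| = 26.70 ✓; ∠ELB = 136.5° ✓; |LB| = 9.900 ✗.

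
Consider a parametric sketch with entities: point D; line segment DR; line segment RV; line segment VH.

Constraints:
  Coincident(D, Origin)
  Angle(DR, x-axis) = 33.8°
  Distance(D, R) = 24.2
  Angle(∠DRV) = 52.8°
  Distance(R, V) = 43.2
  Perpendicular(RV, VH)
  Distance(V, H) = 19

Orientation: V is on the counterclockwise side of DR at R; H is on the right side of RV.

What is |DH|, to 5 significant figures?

47.762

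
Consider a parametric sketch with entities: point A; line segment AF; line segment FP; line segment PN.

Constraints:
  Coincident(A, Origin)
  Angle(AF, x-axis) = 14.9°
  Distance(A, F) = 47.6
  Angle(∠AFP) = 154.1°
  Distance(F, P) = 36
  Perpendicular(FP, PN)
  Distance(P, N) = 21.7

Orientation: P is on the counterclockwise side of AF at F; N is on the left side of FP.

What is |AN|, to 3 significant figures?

78.8

A is at the origin; AF runs at 14.9° with length 47.6, so F = 47.6·(cos 14.9°, sin 14.9°) = (46.0, 12.2). ∠AFP = 154.1°, so FP runs at 14.9° + (180° − 154.1°) = 40.8° from the x-axis; with |FP| = 36.0, P = F + 36.0·(cos 40.8°, sin 40.8°) = (73.3, 35.8). FP ⟂ PN; with |PN| = 21.7 on the left of FP, N = P + 21.7·(-0.653, 0.757) = (59.1, 52.2). Then |AN| = |N − A| = 78.8.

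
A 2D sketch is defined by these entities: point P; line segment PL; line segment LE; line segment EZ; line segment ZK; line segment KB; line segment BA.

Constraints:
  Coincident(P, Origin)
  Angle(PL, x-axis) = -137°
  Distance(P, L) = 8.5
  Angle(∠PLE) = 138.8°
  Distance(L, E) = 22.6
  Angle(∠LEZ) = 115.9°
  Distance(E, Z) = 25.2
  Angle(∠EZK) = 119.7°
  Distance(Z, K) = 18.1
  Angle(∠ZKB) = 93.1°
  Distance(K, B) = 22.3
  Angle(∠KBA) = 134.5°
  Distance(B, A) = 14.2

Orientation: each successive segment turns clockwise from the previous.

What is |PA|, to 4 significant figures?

9.972

∠ZKB = 93.1° gives KB at -29.50° from the x-axis; with |KB| = 22.3, B = (-11.36, 20.07). ∠KBA = 134.5° gives BA at -75.00° from the x-axis; with |BA| = 14.2, A = (-7.683, 6.356). Then |PA| = |A − P| = 9.972.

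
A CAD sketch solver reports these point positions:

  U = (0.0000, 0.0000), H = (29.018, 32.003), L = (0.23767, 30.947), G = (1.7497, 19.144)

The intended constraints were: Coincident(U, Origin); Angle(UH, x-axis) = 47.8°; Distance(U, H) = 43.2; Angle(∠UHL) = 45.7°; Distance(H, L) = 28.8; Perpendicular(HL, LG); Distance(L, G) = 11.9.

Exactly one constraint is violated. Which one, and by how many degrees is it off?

Perpendicular(HL, LG) — off by 5.20°.

U = (0.00, 0.00) ✓; UH at 47.80° ✓; |UH| = 43.20 ✓; ∠UHL = 45.70° ✓; |HL| = 28.80 ✓; ∠(HL, LG) = 95.20° ✗; |LG| = 11.90 ✓.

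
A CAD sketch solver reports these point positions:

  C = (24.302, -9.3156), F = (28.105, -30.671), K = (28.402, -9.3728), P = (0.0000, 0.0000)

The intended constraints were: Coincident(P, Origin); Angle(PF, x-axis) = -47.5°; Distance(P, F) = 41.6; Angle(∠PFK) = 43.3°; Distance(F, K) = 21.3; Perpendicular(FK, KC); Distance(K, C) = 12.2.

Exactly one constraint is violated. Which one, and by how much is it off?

Distance(K, C) = 12.2 — off by 8.10.

P = (0.00, 0.00) ✓; PF at -47.50° ✓; |PF| = 41.60 ✓; ∠PFK = 43.30° ✓; |FK| = 21.30 ✓; ∠(FK, KC) = 90.00° ✓; |KC| = 4.100 ✗.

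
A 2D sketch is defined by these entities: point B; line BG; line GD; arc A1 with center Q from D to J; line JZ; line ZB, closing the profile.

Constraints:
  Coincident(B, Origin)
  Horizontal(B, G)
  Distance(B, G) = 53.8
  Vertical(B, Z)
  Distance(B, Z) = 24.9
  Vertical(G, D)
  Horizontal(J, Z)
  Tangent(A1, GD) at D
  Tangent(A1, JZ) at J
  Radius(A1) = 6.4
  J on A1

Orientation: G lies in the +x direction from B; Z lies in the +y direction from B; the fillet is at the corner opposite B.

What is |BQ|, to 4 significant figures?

50.88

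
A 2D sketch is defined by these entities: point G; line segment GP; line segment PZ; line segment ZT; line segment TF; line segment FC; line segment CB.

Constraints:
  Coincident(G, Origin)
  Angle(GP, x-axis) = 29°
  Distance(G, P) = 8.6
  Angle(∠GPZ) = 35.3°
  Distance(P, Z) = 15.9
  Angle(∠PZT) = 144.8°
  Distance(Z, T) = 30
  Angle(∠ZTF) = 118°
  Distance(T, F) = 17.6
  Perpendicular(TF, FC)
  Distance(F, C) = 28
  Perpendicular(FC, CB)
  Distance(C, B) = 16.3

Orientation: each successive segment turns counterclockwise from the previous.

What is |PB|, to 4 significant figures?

19.56

G is at the origin; GP runs at 29.0° with length 8.6, so P = (7.522, 4.169). ∠GPZ = 35.3° gives PZ at 173.7° from the x-axis; with |PZ| = 15.9, Z = (-8.282, 5.914). ∠PZT = 144.8° gives ZT at -151.1° from the x-axis; with |ZT| = 30.0, T = (-34.55, -8.584). ∠ZTF = 118.0° gives TF at -89.10° from the x-axis; with |TF| = 17.6, F = (-34.27, -26.18). TF ⟂ FC, so FC runs at 0.9000°; with |FC| = 28.0, C = (-6.273, -25.74). FC is perpendicular to CB, so CB runs at 90.90°; with |CB| = 16.3, B = (-6.529, -9.444). Then |PB| = |B − P| = 19.56.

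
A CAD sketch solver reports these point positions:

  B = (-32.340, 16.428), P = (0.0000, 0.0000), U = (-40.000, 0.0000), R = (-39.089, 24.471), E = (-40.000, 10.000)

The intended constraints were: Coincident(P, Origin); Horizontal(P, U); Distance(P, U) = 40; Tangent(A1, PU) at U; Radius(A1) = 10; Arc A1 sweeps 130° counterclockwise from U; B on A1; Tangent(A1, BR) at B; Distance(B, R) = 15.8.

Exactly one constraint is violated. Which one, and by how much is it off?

Distance(B, R) = 15.8 — off by 5.30.

P = (0.00, 0.00) ✓; P.y = 0.00, U.y = 0.00 ✓; |PU| = 40.00 ✓; ∠(EU, UP) = 90.00° ✓; |EU| = 10.00 ✓; bearing(E→B) − bearing(E→U) = 130.0° ✓; |EB| = 10.00 ✓; ∠(EB, BR) = 90.00° ✓; |BR| = 10.50 ✗.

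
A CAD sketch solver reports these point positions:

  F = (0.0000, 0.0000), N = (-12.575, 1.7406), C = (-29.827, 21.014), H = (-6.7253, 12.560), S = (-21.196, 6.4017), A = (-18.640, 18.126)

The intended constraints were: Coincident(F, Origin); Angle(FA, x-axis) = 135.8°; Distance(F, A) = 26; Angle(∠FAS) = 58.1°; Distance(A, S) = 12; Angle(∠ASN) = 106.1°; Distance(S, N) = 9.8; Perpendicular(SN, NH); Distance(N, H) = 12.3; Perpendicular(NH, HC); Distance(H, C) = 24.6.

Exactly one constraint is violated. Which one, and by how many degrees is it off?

Perpendicular(NH, HC) — off by 8.30°.

F = (0.00, 0.00) ✓; FA at 135.8° ✓; |FA| = 26.00 ✓; ∠FAS = 58.10° ✓; |AS| = 12.00 ✓; ∠ASN = 106.1° ✓; |SN| = 9.800 ✓; ∠(SN, NH) = 90.00° ✓; |NH| = 12.30 ✓; ∠(NH, HC) = 98.30° ✗; |HC| = 24.60 ✓.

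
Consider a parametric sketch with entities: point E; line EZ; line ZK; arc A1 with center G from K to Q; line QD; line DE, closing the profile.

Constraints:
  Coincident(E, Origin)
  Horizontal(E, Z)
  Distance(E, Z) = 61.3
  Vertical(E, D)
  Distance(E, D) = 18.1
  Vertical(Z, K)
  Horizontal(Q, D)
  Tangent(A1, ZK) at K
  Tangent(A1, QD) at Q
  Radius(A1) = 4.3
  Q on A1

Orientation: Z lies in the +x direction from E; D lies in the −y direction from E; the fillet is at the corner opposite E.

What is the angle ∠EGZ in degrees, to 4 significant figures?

93.70°

ED is vertical with |ED| = 18.1 and D on the −y side, so D = (0.000, -18.10). The virtual corner opposite E is at (61.30, -18.10). The tangent condition forces GK to be normal to ZK and A1 meets QD tangentially, so GQ is at right angles to QD, with radius 4.3, so the center G sits 4.3 in from both sides at G = (57.00, -13.80). Then cos ∠EGZ = GE·GZ / (|GE||GZ|), giving 93.70°.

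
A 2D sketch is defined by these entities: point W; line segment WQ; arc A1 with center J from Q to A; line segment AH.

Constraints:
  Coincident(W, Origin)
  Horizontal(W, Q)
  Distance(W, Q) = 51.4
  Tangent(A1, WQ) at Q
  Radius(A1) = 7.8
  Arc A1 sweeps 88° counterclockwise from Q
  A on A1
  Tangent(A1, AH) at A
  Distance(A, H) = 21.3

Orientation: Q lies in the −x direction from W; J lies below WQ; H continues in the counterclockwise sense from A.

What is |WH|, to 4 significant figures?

66.51

On A1, Q sits at bearing 90° from J; an 88° counterclockwise sweep puts A at bearing 178°, so A = J + 7.8·(cos 178°, sin 178°) = (-59.20, -7.528). The tangent condition forces JA to be normal to AH, so AH runs along (−sin 178°, cos 178°); with |AH| = 21.3, H = (-59.94, -28.81). Then |WH| = |H − W| = 66.51.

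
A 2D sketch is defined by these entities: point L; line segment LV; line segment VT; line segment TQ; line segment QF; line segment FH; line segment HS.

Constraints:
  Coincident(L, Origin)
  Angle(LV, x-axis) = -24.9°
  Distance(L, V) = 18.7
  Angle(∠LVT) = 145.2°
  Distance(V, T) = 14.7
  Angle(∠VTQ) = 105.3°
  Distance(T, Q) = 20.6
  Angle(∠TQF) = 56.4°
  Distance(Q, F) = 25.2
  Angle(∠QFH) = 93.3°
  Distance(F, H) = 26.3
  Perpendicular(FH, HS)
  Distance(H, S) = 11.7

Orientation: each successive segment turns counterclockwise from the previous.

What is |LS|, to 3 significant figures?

36.4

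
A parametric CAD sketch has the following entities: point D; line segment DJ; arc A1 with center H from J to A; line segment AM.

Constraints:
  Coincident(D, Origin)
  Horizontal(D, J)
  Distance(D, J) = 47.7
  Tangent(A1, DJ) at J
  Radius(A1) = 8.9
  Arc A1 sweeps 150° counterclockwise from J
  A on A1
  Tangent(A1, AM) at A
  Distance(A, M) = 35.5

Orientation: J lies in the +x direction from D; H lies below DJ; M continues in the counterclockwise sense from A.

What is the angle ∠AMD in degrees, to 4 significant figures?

5.093°

D is at the origin; D and J share the same y with |DJ| = 47.7 and J on the +x side, so J = (47.70, 0.000). A1 meets DJ tangentially, so HJ is at right angles to DJ, so H = J + (0, -8.9) = (47.70, -8.900). On A1, J sits at bearing 90° from H; a 150° counterclockwise sweep puts A at bearing 240°, so A = H + 8.9·(cos 240°, sin 240°) = (43.25, -16.61). A1 meets AM tangentially, so HA is at right angles to AM, so AM runs along (−sin 240°, cos 240°); with |AM| = 35.5, M = (73.99, -34.36). Then cos ∠AMD = MA·MD / (|MA||MD|), giving 5.093°.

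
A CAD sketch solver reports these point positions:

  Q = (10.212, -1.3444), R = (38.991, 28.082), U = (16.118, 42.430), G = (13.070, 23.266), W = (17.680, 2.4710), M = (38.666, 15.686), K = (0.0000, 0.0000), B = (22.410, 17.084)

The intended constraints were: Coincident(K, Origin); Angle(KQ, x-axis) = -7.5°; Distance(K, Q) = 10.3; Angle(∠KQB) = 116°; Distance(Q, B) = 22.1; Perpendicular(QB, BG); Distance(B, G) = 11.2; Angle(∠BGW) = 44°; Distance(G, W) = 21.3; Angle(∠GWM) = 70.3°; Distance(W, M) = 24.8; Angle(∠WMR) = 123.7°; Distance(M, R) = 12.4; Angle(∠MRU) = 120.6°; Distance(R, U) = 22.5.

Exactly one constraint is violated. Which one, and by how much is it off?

Distance(R, U) = 22.5 — off by 4.50.

K = (0.00, 0.00) ✓; KQ at -7.500° ✓; |KQ| = 10.30 ✓; ∠KQB = 116.0° ✓; |QB| = 22.10 ✓; ∠(QB, BG) = 90.00° ✓; |BG| = 11.20 ✓; ∠BGW = 44.00° ✓; |GW| = 21.30 ✓; ∠GWM = 70.30° ✓; |WM| = 24.80 ✓; ∠WMR = 123.7° ✓; |MR| = 12.40 ✓; ∠MRU = 120.6° ✓; |RU| = 27.00 ✗.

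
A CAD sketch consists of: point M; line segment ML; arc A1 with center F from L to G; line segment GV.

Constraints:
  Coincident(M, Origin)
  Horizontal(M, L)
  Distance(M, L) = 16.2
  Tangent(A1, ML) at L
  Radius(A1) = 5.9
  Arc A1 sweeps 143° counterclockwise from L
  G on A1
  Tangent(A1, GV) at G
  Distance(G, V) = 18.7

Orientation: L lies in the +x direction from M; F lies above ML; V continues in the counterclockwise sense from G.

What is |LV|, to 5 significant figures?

24.652

M is at the origin; M and L share the same y with |ML| = 16.2 and L on the +x side, so L = (16.200, 0.0000). A1 meets ML tangentially, so FL is at right angles to ML, so F = L + (0, 5.9) = (16.200, 5.9000). On A1, L sits at bearing -90° from F; a 143° counterclockwise sweep puts G at bearing 53°, so G = F + 5.9·(cos 53°, sin 53°) = (19.751, 10.612). A1 meets GV tangentially, so FG is at right angles to GV, so GV runs along (−sin 53°, cos 53°); with |GV| = 18.7, V = (4.8162, 21.866). Then |LV| = |V − L| = 24.652.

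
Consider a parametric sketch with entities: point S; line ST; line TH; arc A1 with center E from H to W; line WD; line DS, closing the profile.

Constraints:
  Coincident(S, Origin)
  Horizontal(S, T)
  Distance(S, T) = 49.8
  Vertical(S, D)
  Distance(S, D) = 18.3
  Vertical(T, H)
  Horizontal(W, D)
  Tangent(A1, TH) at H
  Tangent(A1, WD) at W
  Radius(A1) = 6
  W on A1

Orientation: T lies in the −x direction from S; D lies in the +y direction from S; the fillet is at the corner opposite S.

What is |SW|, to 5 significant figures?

47.469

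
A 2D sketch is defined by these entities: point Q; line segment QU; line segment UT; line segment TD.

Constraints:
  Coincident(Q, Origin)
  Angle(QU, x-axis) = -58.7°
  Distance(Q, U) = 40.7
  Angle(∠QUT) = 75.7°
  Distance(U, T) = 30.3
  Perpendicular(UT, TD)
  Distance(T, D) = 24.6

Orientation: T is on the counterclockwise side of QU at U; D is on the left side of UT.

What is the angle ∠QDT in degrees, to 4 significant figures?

126.2°

Q is at the origin; QU runs at -58.7° with length 40.7, so U = 40.7·(cos -58.7°, sin -58.7°) = (21.14, -34.78). ∠QUT = 75.7°, so UT runs at -58.7° + (180° − 75.7°) = 45.60° from the x-axis; with |UT| = 30.3, T = U + 30.3·(cos 45.60°, sin 45.60°) = (42.34, -13.13). UT is perpendicular to TD; with |TD| = 24.6 on the left of UT, D = T + 24.6·(-0.7145, 0.6997) = (24.77, 4.084). Then cos ∠QDT = DQ·DT / (|DQ||DT|), giving 126.2°.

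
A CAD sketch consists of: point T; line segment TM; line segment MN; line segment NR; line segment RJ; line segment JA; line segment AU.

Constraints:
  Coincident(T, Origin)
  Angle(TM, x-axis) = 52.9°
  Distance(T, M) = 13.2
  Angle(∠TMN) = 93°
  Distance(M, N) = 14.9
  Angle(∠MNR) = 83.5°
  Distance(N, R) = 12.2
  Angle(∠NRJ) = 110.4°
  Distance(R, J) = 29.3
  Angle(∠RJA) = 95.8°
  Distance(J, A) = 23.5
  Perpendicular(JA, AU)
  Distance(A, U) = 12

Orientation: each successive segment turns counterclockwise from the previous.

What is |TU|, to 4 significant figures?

22.92

T is at the origin; TM runs at 52.9° with length 13.2, so M = (7.962, 10.53). ∠TMN = 93.0° gives MN at 139.9° from the x-axis; with |MN| = 14.9, N = (-3.435, 20.13). ∠MNR = 83.5° gives NR at -123.6° from the x-axis; with |NR| = 12.2, R = (-10.19, 9.964). ∠NRJ = 110.4° gives RJ at -54.00° from the x-axis; with |RJ| = 29.3, J = (7.036, -13.74). ∠RJA = 95.8° gives JA at 30.20° from the x-axis; with |JA| = 23.5, A = (27.35, -1.919). JA is perpendicular to AU, so AU runs at 120.2°; with |AU| = 12.0, U = (21.31, 8.452). Then |TU| = |U − T| = 22.92.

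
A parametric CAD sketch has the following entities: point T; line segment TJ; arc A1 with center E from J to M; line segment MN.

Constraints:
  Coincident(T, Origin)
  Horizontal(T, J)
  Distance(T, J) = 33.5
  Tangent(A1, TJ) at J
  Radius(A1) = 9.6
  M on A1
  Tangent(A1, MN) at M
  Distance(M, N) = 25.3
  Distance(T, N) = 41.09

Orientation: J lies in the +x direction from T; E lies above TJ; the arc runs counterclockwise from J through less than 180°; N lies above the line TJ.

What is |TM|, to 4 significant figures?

43.52

Checks: |EM| = 9.600 ✓; ∠(EM, MN) = 90.00° ✓; |MN| = 25.30 ✓; |TN| = 41.09 ✓.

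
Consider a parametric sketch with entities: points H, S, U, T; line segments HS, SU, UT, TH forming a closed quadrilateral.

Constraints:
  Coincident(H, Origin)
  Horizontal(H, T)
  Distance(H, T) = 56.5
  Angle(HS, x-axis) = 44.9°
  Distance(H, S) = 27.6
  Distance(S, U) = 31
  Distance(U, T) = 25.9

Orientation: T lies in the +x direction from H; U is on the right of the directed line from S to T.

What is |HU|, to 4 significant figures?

33.35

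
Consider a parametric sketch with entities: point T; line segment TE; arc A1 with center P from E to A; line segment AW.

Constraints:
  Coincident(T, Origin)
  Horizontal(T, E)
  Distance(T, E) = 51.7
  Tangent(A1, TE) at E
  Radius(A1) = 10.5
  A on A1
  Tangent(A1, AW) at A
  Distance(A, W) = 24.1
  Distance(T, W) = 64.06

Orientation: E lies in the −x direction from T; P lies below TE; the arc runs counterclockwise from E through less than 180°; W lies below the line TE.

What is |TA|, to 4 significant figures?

63.11

Checks: ∠(PE, ET) = 90.00° ✓; |PE| = 10.50 ✓; |PA| = 10.50 ✓; ∠(PA, AW) = 90.00° ✓; |AW| = 24.10 ✓; |TW| = 64.06 ✓.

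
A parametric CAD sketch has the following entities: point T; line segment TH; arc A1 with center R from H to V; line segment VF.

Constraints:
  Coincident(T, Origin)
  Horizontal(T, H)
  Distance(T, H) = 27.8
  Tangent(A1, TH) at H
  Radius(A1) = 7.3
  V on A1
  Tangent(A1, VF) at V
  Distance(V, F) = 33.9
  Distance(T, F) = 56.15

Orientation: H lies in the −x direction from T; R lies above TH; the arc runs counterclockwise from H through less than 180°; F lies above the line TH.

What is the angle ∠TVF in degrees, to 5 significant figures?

149.07°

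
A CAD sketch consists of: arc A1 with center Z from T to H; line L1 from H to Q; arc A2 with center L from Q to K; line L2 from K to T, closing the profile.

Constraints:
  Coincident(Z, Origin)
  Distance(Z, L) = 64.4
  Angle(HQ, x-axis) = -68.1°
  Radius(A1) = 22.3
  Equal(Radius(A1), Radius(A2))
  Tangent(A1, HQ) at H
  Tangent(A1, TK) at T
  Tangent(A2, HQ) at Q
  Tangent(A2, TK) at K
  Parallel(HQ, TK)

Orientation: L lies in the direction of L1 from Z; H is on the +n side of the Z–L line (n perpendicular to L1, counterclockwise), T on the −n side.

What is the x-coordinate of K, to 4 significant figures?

3.330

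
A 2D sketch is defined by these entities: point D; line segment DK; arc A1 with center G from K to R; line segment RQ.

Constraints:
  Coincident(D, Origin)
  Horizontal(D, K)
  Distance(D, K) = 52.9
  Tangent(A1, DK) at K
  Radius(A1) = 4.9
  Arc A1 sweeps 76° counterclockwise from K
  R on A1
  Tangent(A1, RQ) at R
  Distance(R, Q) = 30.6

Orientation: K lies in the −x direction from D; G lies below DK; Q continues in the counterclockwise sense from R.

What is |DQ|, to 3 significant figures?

73.1

D is at the origin; D and K share the same y with |DK| = 52.9 and K on the −x side, so K = (-52.9, 0.00). Since A1 is tangent to DK there, GK ⟂ DK, so G = K + (0, -4.9) = (-52.9, -4.90). On A1, K sits at bearing 90° from G; a 76° counterclockwise sweep puts R at bearing 166°, so R = G + 4.9·(cos 166°, sin 166°) = (-57.7, -3.71). Tangency of A1 to RQ means the radius GR is perpendicular to RQ, so RQ runs along (−sin 166°, cos 166°); with |RQ| = 30.6, Q = (-65.1, -33.4). Then |DQ| = |Q − D| = 73.1.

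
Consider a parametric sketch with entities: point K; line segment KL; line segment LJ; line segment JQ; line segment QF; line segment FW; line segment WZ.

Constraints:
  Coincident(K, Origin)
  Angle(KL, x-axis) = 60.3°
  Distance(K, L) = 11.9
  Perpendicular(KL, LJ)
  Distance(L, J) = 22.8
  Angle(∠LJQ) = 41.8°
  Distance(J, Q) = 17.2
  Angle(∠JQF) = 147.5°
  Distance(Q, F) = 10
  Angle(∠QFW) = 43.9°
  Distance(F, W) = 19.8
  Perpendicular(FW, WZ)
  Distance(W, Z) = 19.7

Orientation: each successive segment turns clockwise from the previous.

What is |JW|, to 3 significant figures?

11.2

∠JQF = 147.5° gives QF at 160° from the x-axis; with |QF| = 10.0, F = (-0.490, -1.08). ∠QFW = 43.9° gives FW at 23.5° from the x-axis; with |FW| = 19.8, W = (17.7, 6.82). Then |JW| = |W − J| = 11.2.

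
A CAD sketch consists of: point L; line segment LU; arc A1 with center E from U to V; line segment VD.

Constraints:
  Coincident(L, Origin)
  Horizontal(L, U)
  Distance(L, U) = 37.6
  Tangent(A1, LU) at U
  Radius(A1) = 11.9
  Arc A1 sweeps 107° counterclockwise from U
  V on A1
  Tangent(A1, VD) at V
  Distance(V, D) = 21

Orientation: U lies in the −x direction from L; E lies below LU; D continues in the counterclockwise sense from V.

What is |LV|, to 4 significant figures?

51.34

Tangency of A1 to LU means the radius EU is perpendicular to LU, so E = U + (0, -11.9) = (-37.60, -11.90). On A1, U sits at bearing 90° from E; a 107° counterclockwise sweep puts V at bearing 197°, so V = E + 11.9·(cos 197°, sin 197°) = (-48.98, -15.38). Then |LV| = |V − L| = 51.34.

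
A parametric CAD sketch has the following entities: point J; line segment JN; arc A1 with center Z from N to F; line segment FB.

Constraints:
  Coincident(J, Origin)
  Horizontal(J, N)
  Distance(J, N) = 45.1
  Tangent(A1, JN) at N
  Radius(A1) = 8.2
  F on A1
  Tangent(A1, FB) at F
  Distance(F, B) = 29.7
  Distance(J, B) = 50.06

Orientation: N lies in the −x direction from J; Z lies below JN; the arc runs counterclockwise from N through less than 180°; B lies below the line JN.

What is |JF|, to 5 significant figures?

53.301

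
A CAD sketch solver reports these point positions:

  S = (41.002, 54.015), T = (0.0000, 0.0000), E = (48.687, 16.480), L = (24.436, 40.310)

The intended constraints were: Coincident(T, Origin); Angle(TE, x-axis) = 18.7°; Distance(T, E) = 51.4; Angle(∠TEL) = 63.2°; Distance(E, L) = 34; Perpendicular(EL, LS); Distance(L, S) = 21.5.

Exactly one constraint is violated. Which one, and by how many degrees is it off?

Perpendicular(EL, LS) — off by 5.90°.

T = (0.00, 0.00) ✓; TE at 18.70° ✓; |TE| = 51.40 ✓; ∠TEL = 63.20° ✓; |EL| = 34.00 ✓; ∠(EL, LS) = 95.90° ✗; |LS| = 21.50 ✓.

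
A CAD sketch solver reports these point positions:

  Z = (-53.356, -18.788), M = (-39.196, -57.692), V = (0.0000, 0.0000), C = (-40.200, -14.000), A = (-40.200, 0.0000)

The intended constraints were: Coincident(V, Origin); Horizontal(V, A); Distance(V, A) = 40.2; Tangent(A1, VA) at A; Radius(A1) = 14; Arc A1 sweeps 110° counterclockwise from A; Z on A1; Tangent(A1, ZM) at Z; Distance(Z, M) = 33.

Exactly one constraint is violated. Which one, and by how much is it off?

Distance(Z, M) = 33 — off by 8.40.

V = (0.00, 0.00) ✓; V.y = 0.00, A.y = 0.00 ✓; |VA| = 40.20 ✓; ∠(CA, AV) = 90.00° ✓; |CA| = 14.00 ✓; bearing(C→Z) − bearing(C→A) = 110.0° ✓; |CZ| = 14.00 ✓; ∠(CZ, ZM) = 90.00° ✓; |ZM| = 41.40 ✗.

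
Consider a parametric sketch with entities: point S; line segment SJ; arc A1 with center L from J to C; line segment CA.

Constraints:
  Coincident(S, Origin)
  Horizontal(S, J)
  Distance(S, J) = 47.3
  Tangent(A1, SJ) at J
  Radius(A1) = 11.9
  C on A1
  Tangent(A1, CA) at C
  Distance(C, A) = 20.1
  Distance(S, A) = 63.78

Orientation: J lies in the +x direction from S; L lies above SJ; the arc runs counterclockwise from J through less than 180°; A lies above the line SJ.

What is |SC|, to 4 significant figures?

60.67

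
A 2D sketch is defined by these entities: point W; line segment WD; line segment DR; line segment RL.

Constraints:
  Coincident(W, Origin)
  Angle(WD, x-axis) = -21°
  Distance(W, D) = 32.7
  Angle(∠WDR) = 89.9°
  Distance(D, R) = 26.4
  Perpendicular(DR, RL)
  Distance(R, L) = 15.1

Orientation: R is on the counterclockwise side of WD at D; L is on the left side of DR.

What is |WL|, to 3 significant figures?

31.7

W is at the origin; WD runs at -21.0° with length 32.7, so D = 32.7·(cos -21.0°, sin -21.0°) = (30.5, -11.7). ∠WDR = 89.9°, so DR runs at -21.0° + (180° − 89.9°) = 69.1° from the x-axis; with |DR| = 26.4, R = D + 26.4·(cos 69.1°, sin 69.1°) = (39.9, 12.9). The perpendicularity gives RL at right angles to DR; with |RL| = 15.1 on the left of DR, L = R + 15.1·(-0.934, 0.357) = (25.8, 18.3). Then |WL| = |L − W| = 31.7.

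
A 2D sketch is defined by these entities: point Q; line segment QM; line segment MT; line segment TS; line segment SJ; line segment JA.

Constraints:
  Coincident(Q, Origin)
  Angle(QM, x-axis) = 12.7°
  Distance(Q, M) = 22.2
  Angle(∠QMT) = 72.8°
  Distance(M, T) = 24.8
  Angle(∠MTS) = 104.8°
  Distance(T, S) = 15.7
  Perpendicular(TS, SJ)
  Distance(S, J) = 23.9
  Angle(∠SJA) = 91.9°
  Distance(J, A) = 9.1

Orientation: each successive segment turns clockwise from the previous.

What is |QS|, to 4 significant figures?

23.05

Q is at the origin; QM runs at 12.7° with length 22.2, so M = (21.66, 4.881). ∠QMT = 72.8° gives MT at -94.50° from the x-axis; with |MT| = 24.8, T = (19.71, -19.84). ∠MTS = 104.8° gives TS at -169.7° from the x-axis; with |TS| = 15.7, S = (4.264, -22.65). Then |QS| = |S − Q| = 23.05.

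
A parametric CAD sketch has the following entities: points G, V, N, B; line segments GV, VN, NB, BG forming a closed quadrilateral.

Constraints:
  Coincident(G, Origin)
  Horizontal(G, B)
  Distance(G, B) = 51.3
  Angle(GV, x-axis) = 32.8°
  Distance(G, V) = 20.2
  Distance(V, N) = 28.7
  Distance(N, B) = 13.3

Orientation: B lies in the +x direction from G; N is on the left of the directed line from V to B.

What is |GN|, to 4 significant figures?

47.22

Checks: |VN| = 28.70 ✓; |NB| = 13.30 ✓.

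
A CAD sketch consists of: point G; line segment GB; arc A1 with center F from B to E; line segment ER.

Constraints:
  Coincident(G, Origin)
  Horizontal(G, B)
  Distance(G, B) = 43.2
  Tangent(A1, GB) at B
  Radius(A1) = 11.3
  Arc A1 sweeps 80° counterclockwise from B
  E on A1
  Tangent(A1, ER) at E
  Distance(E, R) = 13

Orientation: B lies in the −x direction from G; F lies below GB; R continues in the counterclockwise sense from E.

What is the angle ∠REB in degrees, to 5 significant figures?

140.00°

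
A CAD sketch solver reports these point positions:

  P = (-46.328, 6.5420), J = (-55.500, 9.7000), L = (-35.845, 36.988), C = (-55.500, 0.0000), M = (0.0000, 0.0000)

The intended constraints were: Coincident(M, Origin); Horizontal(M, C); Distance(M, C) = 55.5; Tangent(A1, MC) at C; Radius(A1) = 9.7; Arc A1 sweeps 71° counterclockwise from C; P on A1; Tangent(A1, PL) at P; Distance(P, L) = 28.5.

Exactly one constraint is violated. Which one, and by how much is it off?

Distance(P, L) = 28.5 — off by 3.70.

M = (0.00, 0.00) ✓; M.y = 0.00, C.y = 0.00 ✓; |MC| = 55.50 ✓; ∠(JC, CM) = 90.00° ✓; |JC| = 9.700 ✓; bearing(J→P) − bearing(J→C) = 71.00° ✓; |JP| = 9.700 ✓; ∠(JP, PL) = 90.00° ✓; |PL| = 32.20 ✗.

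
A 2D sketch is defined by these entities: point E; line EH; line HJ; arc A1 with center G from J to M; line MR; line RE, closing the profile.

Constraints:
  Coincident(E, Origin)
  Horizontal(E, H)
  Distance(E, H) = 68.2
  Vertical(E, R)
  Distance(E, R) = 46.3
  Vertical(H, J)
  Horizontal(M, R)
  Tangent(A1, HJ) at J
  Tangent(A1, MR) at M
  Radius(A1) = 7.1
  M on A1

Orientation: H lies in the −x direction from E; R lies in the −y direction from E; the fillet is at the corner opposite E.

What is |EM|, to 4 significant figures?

76.66

E is at the origin; EH is horizontal with |EH| = 68.2 and H on the −x side, so H = (-68.20, 0.000). E and R share the same x with |ER| = 46.3 and R on the −y side, so R = (0.000, -46.30). The virtual corner opposite E is at (-68.20, -46.30). The tangent condition forces GJ to be normal to HJ and the tangent condition forces GM to be normal to MR, with radius 7.1, so the center G sits 7.1 in from both sides at G = (-61.10, -39.20). That places the tangent points at J = (-68.20, -39.20) on HJ and M = (-61.10, -46.30) on MR. Then |EM| = |M − E| = 76.66.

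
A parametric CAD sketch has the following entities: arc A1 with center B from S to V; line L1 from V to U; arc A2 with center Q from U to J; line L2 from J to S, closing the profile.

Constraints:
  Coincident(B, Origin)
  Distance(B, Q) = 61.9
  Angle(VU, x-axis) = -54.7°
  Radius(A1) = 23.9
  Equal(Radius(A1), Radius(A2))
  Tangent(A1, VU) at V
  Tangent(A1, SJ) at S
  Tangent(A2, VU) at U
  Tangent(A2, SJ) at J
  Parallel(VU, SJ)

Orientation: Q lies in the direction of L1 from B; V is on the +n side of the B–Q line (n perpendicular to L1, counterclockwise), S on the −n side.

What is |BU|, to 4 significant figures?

66.35

The slot axis is L1's direction at -54.7°, so u = (cos -54.7°, sin -54.7°) = (0.5779, -0.8161) and n = (−sin -54.7°, cos -54.7°) = (0.8161, 0.5779). B is at the origin and Q lies 61.9 along u from B, so Q = 61.9·u = (35.77, -50.52). Tangency of A1 to both parallel lines with radius 23.9 puts V and S at B ± 23.9·n: V = (19.51, 13.81), S = (-19.51, -13.81). Equal radii place U and J the same way about Q: U = Q + 23.9·n = (55.28, -36.71), J = Q − 23.9·n = (16.26, -64.33). Then |BU| = |U − B| = 66.35.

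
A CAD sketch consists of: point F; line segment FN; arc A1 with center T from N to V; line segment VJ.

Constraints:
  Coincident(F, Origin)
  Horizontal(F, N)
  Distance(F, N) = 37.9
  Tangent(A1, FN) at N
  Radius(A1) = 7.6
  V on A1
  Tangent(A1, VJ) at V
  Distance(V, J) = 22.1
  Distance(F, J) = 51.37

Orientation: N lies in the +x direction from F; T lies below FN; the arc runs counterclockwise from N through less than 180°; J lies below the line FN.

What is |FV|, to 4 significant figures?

33.03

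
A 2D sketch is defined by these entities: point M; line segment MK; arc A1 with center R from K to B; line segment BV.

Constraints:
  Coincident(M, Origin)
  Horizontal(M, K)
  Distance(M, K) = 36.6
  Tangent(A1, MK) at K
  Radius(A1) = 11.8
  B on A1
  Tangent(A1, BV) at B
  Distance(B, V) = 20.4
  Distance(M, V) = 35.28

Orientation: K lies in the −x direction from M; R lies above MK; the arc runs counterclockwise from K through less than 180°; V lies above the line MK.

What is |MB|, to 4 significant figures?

26.70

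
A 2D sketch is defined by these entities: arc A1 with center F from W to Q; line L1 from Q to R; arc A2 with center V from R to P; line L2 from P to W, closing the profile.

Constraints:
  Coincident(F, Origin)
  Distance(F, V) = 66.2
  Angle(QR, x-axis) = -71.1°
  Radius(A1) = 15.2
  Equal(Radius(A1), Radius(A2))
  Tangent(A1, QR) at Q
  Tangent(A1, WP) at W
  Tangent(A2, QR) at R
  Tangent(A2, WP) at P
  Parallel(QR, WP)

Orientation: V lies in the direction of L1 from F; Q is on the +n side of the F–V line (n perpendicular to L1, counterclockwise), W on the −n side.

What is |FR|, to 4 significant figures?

67.92

The slot axis is L1's direction at -71.1°, so u = (cos -71.1°, sin -71.1°) = (0.3239, -0.9461) and n = (−sin -71.1°, cos -71.1°) = (0.9461, 0.3239). F is at the origin and V lies 66.2 along u from F, so V = 66.2·u = (21.44, -62.63). Tangency of A1 to both parallel lines with radius 15.2 puts Q and W at F ± 15.2·n: Q = (14.38, 4.924), W = (-14.38, -4.924). Equal radii place R and P the same way about V: R = V + 15.2·n = (35.82, -57.71), P = V − 15.2·n = (7.063, -67.55). Then |FR| = |R − F| = 67.92.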